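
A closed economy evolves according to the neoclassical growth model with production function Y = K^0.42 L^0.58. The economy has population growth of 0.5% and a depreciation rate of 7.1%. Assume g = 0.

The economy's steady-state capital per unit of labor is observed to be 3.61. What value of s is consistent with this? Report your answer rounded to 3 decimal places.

s ≈ 0.160

In steady state, investment equals break-even investment: s·k^α = (n + δ)·k.
So s / (n + δ) = (k*)^(1−α) = 3.61^0.58 = 2.1055.
Therefore s = 2.1055 × (n + δ) = 2.1055 × 0.076 = 0.1600.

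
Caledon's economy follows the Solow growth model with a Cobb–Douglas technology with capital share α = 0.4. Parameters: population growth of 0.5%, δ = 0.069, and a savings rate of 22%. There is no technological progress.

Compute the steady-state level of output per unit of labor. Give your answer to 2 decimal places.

At the steady state, Δk = 0, so s·k^α = (n + δ)·k.
Rearranging, k^(1−α) = s / (n + δ).
k^0.6 = 0.22 / (0.005 + 0.069) = 0.22 / 0.074 = 2.9730
k* = 2.9730^(1/0.6) ≈ 6.1469
y* = (k*)^α = 6.1469^0.4 ≈ 2.0676

y* = 2.07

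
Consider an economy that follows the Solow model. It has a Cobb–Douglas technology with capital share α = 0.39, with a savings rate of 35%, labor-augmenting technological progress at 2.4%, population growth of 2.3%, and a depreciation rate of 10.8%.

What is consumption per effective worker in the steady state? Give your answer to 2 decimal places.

c* ≈ 1.09

Steady state requires s·f(k) = (n + g + δ)·k, i.e. s·k^α = (n + g + δ)·k.
Dividing both sides by k: k^(1−α) = s / (n + g + δ).
k^0.61 = 0.35 / (0.023 + 0.024 + 0.108) = 0.35 / 0.155 = 2.2581
k* = 2.2581^(1/0.61) ≈ 3.8011
y* = (k*)^α = 3.8011^0.39 ≈ 1.6833
c* = (1 − s)·y* = (1 − 0.35) × 1.6833 ≈ 1.0941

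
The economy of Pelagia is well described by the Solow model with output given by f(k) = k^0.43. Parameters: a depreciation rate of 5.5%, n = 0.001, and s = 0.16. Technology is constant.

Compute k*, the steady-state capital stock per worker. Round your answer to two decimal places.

Steady state requires s·f(k) = (n + δ)·k, i.e. s·k^α = (n + δ)·k.
Rearranging, k^(1−α) = s / (n + δ).
k^0.57 = 0.16 / (0.001 + 0.055) = 0.16 / 0.056 = 2.8571
k* = 2.8571^(1/0.57) ≈ 6.3077

k* ≈ 6.31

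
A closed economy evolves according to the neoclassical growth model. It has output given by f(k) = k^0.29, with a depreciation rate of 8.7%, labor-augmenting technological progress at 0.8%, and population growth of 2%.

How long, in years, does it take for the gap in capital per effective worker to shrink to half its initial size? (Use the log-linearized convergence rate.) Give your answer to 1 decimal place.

Near the steady state the convergence rate is λ = (1 − α)(n + g + δ).
λ = (1 − 0.29) × 0.115 = 0.71 × 0.115 = 0.08165
Half-life = ln 2 / λ = 0.6931 / 0.08165 ≈ 8.49 years

t_½ ≈ 8.5 years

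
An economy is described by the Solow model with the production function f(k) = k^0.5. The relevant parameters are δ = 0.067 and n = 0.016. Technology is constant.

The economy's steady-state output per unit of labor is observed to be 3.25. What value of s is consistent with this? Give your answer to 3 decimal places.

s ≈ 0.270

Steady state requires s·f(k) = (n + δ)·k, i.e. s·k^α = (n + δ)·k.
Since y* = [s/(n + δ)]^(α/(1−α)), we have s/(n + δ) = (y*)^((1−α)/α) = 3.25^1 = 3.2500.
Therefore s = 3.2500 × (n + δ) = 3.2500 × 0.083 = 0.2698.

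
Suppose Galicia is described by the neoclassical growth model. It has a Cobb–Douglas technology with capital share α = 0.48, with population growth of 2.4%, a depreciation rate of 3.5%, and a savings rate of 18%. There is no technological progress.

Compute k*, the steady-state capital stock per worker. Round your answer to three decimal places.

k* ≈ 8.542

At the steady state, Δk = 0, so s·k^α = (n + δ)·k.
Rearranging, k^(1−α) = s / (n + δ).
k^0.52 = 0.18 / (0.024 + 0.035) = 0.18 / 0.059 = 3.0508
k* = 3.0508^(1/0.52) ≈ 8.5421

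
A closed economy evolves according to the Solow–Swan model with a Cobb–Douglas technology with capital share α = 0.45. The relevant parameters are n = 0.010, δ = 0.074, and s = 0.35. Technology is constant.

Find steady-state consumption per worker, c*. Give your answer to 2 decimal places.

c* ≈ 2.09

Steady state requires s·f(k) = (n + δ)·k, i.e. s·k^α = (n + δ)·k.
Dividing both sides by k: k^(1−α) = s / (n + δ).
k^0.55 = 0.35 / (0.010 + 0.074) = 0.35 / 0.084 = 4.1667
k* = 4.1667^(1/0.55) ≈ 13.3935
y* = (k*)^α = 13.3935^0.45 ≈ 3.2144
c* = (1 − s)·y* = (1 − 0.35) × 3.2144 ≈ 2.0894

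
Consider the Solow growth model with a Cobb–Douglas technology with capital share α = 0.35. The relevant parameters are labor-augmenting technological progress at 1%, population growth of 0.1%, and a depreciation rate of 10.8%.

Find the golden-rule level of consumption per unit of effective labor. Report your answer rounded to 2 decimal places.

c_gold ≈ 1.16

At the golden rule, f'(k) = n + g + δ, so α·k^(α−1) = n + g + δ and k_gold = (α/(n + g + δ))^(1/(1−α)).
k_gold = (0.35/0.119)^(1/0.65) = 2.9412^1.5385 ≈ 5.2581
c_gold = f(k_gold) − (n + g + δ)·k_gold = 1.7877 − 0.119×5.2581 ≈ 1.1620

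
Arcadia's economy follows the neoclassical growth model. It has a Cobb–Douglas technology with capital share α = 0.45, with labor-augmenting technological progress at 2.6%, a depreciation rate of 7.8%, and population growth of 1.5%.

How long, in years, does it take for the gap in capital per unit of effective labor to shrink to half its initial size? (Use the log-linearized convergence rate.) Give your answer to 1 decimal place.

Near the steady state the convergence rate is λ = (1 − α)(n + g + δ).
λ = (1 − 0.45) × 0.119 = 0.55 × 0.119 = 0.06545
Half-life = ln 2 / λ = 0.6931 / 0.06545 ≈ 10.59 years

half-life ≈ 10.6 years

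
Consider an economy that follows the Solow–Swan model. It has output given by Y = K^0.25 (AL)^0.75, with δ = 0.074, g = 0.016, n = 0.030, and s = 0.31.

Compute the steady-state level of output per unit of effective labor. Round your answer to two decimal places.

Steady state requires s·f(k) = (n + g + δ)·k, i.e. s·k^α = (n + g + δ)·k.
Dividing both sides by k: k^(1−α) = s / (n + g + δ).
k^0.75 = 0.31 / (0.030 + 0.016 + 0.074) = 0.31 / 0.120 = 2.5833
k* = 2.5833^(1/0.75) ≈ 3.5446
y* = (k*)^α = 3.5446^0.25 ≈ 1.3721

y* = 1.37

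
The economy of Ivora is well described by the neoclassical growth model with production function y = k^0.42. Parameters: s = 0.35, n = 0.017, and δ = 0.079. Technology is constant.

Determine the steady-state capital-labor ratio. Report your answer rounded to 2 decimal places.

In steady state, investment equals break-even investment: s·k^α = (n + δ)·k.
Dividing both sides by k: k^(1−α) = s / (n + δ).
k^0.58 = 0.35 / (0.017 + 0.079) = 0.35 / 0.096 = 3.6458
k* = 3.6458^(1/0.58) ≈ 9.3027

k* = 9.30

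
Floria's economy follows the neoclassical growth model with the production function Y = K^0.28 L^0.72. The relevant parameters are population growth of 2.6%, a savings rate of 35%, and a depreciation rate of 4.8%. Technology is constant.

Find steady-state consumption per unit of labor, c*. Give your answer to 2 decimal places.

c* ≈ 1.19

In steady state, investment equals break-even investment: s·k^α = (n + δ)·k.
Dividing both sides by k: k^(1−α) = s / (n + δ).
k^0.72 = 0.35 / (0.026 + 0.048) = 0.35 / 0.074 = 4.7297
k* = 4.7297^(1/0.72) ≈ 8.6550
y* = (k*)^α = 8.6550^0.28 ≈ 1.8299
c* = (1 − s)·y* = (1 − 0.35) × 1.8299 ≈ 1.1894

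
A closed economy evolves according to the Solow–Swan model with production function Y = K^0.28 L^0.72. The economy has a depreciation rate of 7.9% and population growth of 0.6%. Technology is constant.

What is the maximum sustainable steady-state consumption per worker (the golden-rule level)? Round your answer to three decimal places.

At the golden rule, f'(k) = n + δ, so α·k^(α−1) = n + δ and k_gold = (α/(n + δ))^(1/(1−α)).
k_gold = (0.28/0.085)^(1/0.72) = 3.2941^1.3889 ≈ 5.2370
c_gold = f(k_gold) − (n + δ)·k_gold = 1.5898 − 0.085×5.2370 ≈ 1.1447

c_gold ≈ 1.145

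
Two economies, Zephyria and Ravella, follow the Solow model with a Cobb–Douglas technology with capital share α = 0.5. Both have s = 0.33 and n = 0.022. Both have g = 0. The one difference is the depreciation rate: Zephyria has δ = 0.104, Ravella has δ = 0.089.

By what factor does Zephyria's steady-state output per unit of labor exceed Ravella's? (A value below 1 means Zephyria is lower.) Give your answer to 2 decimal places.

Steady-state y* = [s/(n + δ)]^(α/(1−α)), so the ratio is [ (s_Z/(n + δ)_Z) / (s_R/(n + δ)_R) ]^1.
s_Z/(n + δ)_Z = 0.33/0.126 = 2.6190; s_R/(n + δ)_R = 0.33/0.111 = 2.9730.
Ratio = (2.6190/2.9730)^1 = 0.8809^1 ≈ 0.8809

y*_Z / y*_R ≈ 0.88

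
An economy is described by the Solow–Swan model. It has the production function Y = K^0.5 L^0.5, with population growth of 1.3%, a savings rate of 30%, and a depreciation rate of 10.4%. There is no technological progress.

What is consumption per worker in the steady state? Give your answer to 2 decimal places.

In steady state, investment equals break-even investment: s·k^α = (n + δ)·k.
Rearranging, k^(1−α) = s / (n + δ).
k^0.5 = 0.30 / (0.013 + 0.104) = 0.30 / 0.117 = 2.5641
k* = 2.5641^(1/0.5) ≈ 6.5746
y* = (k*)^α = 6.5746^0.5 ≈ 2.5641
c* = (1 − s)·y* = (1 − 0.30) × 2.5641 ≈ 1.7949

c* = 1.79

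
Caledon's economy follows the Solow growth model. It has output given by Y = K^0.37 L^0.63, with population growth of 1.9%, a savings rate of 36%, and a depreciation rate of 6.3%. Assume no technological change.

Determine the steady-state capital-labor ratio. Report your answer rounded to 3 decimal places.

At the steady state, Δk = 0, so s·k^α = (n + δ)·k.
Rearranging, k^(1−α) = s / (n + δ).
k^0.63 = 0.36 / (0.019 + 0.063) = 0.36 / 0.082 = 4.3902
k* = 4.3902^(1/0.63) ≈ 10.4669

k* ≈ 10.467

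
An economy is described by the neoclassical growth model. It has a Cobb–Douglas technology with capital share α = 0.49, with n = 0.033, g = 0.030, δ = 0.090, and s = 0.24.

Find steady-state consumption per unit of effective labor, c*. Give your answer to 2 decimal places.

c* = 1.17

In steady state, investment equals break-even investment: s·k^α = (n + g + δ)·k.
Dividing both sides by k: k^(1−α) = s / (n + g + δ).
k^0.51 = 0.24 / (0.033 + 0.030 + 0.090) = 0.24 / 0.153 = 1.5686
k* = 1.5686^(1/0.51) ≈ 2.4174
y* = (k*)^α = 2.4174^0.49 ≈ 1.5411
c* = (1 − s)·y* = (1 − 0.24) × 1.5411 ≈ 1.1712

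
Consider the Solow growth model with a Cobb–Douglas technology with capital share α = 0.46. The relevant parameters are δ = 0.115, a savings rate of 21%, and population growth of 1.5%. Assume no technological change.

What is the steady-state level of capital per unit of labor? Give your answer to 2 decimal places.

k* = 2.43

At the steady state, Δk = 0, so s·k^α = (n + δ)·k.
Rearranging, k^(1−α) = s / (n + δ).
k^0.54 = 0.21 / (0.015 + 0.115) = 0.21 / 0.130 = 1.6154
k* = 1.6154^(1/0.54) ≈ 2.4305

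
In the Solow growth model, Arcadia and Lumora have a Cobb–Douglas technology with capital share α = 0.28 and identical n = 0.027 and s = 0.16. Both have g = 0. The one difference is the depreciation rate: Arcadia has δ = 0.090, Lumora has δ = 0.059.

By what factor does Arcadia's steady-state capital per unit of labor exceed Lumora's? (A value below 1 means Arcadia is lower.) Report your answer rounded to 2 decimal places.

ratio ≈ 0.65

Steady-state k* = [s/(n + δ)]^(1/(1−α)), so the ratio is [ (s_A/(n + δ)_A) / (s_L/(n + δ)_L) ]^1.3889.
s_A/(n + δ)_A = 0.16/0.117 = 1.3675; s_L/(n + δ)_L = 0.16/0.086 = 1.8605.
Ratio = (1.3675/1.8605)^1.3889 = 0.7350^1.3889 ≈ 0.6521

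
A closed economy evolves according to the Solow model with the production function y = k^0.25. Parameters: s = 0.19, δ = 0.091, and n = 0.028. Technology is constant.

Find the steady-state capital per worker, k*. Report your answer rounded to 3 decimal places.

k* ≈ 1.866

At the steady state, Δk = 0, so s·k^α = (n + δ)·k.
Rearranging, k^(1−α) = s / (n + δ).
k^0.75 = 0.19 / (0.028 + 0.091) = 0.19 / 0.119 = 1.5966
k* = 1.5966^(1/0.75) ≈ 1.8661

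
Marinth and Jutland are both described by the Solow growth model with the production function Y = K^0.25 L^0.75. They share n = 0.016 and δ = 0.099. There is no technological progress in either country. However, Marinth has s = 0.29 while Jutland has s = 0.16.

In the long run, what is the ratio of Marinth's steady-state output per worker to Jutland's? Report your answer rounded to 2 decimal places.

ratio ≈ 1.22

Steady-state y* = [s/(n + δ)]^(α/(1−α)), so the ratio is [ (s_M/(n + δ)_M) / (s_J/(n + δ)_J) ]^0.3333.
s_M/(n + δ)_M = 0.29/0.115 = 2.5217; s_J/(n + δ)_J = 0.16/0.115 = 1.3913.
Ratio = (2.5217/1.3913)^0.3333 = 1.8125^0.3333 ≈ 1.2192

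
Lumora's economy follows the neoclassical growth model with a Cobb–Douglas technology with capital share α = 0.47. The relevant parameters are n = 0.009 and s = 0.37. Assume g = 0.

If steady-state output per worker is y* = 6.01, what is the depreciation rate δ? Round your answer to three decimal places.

δ ≈ 0.040

Steady state requires s·f(k) = (n + δ)·k, i.e. s·k^α = (n + δ)·k.
Since y* = [s/(n + δ)]^(α/(1−α)), we have s/(n + δ) = (y*)^((1−α)/α) = 6.01^1.1277 = 7.5568.
Therefore n + δ = s / 7.5568 = 0.37 / 7.5568 = 0.0490, so δ = 0.0490 − 0.009 = 0.0400.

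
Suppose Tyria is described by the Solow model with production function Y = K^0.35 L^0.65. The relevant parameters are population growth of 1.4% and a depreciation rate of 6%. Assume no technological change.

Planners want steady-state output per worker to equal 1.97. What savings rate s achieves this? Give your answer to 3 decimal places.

s ≈ 0.261

Steady state requires s·f(k) = (n + δ)·k, i.e. s·k^α = (n + δ)·k.
Since y* = [s/(n + δ)]^(α/(1−α)), we have s/(n + δ) = (y*)^((1−α)/α) = 1.97^1.8571 = 3.5225.
Therefore s = 3.5225 × (n + δ) = 3.5225 × 0.074 = 0.2607.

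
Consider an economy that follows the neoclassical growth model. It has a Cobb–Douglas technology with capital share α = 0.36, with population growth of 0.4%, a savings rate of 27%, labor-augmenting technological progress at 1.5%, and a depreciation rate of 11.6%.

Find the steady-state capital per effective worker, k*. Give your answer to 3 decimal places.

Steady state requires s·f(k) = (n + g + δ)·k, i.e. s·k^α = (n + g + δ)·k.
Rearranging, k^(1−α) = s / (n + g + δ).
k^0.64 = 0.27 / (0.004 + 0.015 + 0.116) = 0.27 / 0.135 = 2.0000
k* = 2.0000^(1/0.64) ≈ 2.9537

k* = 2.954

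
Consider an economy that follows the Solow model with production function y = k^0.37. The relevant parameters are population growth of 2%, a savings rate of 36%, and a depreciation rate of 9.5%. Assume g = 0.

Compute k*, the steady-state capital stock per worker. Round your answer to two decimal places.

k* = 6.12

Steady state requires s·f(k) = (n + δ)·k, i.e. s·k^α = (n + δ)·k.
Rearranging, k^(1−α) = s / (n + δ).
k^0.63 = 0.36 / (0.020 + 0.095) = 0.36 / 0.115 = 3.1304
k* = 3.1304^(1/0.63) ≈ 6.1188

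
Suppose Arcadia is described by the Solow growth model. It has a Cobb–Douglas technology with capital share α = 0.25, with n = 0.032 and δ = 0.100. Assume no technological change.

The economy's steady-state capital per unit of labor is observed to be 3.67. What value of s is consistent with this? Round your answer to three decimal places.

s ≈ 0.350

In steady state, investment equals break-even investment: s·k^α = (n + δ)·k.
So s / (n + δ) = (k*)^(1−α) = 3.67^0.75 = 2.6515.
Therefore s = 2.6515 × (n + δ) = 2.6515 × 0.132 = 0.3500.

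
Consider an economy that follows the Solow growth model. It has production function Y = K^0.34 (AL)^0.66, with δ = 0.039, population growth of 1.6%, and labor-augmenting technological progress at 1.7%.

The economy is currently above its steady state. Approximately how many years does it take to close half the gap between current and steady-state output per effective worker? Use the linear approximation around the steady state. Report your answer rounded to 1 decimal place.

Near the steady state the convergence rate is λ = (1 − α)(n + g + δ).
λ = (1 − 0.34) × 0.072 = 0.66 × 0.072 = 0.04752
Half-life = ln 2 / λ = 0.6931 / 0.04752 ≈ 14.59 years

about 14.6 years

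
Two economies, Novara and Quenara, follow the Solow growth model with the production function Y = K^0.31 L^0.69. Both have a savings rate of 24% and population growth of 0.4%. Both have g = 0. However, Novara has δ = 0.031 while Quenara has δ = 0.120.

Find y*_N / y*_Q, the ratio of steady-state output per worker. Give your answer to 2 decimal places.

Steady-state y* = [s/(n + δ)]^(α/(1−α)), so the ratio is [ (s_N/(n + δ)_N) / (s_Q/(n + δ)_Q) ]^0.4493.
s_N/(n + δ)_N = 0.24/0.035 = 6.8571; s_Q/(n + δ)_Q = 0.24/0.124 = 1.9355.
Ratio = (6.8571/1.9355)^0.4493 = 3.5428^0.4493 ≈ 1.7653

ratio ≈ 1.77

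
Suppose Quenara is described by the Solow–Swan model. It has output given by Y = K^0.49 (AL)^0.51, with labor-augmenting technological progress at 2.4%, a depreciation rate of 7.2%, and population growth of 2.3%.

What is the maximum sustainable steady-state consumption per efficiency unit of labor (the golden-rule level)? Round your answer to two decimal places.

At the golden rule, f'(k) = n + g + δ, so α·k^(α−1) = n + g + δ and k_gold = (α/(n + g + δ))^(1/(1−α)).
k_gold = (0.49/0.119)^(1/0.51) = 4.1176^1.9608 ≈ 16.0396
c_gold = f(k_gold) − (n + g + δ)·k_gold = 3.8953 − 0.119×16.0396 ≈ 1.9866

c_gold ≈ 1.99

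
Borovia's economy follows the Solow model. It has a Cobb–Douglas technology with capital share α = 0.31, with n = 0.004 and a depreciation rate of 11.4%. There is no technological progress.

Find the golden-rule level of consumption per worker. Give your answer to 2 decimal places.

c_gold ≈ 1.06

At the golden rule, f'(k) = n + δ, so α·k^(α−1) = n + δ and k_gold = (α/(n + δ))^(1/(1−α)).
k_gold = (0.31/0.118)^(1/0.69) = 2.6271^1.4493 ≈ 4.0546
c_gold = f(k_gold) − (n + δ)·k_gold = 1.5433 − 0.118×4.0546 ≈ 1.0649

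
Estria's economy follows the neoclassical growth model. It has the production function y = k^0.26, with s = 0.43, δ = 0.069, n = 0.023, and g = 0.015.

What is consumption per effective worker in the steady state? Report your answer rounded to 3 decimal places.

c* = 0.929

At the steady state, Δk = 0, so s·k^α = (n + g + δ)·k.
Rearranging, k^(1−α) = s / (n + g + δ).
k^0.74 = 0.43 / (0.023 + 0.015 + 0.069) = 0.43 / 0.107 = 4.0187
k* = 4.0187^(1/0.74) ≈ 6.5514
y* = (k*)^α = 6.5514^0.26 ≈ 1.6302
c* = (1 − s)·y* = (1 − 0.43) × 1.6302 ≈ 0.9292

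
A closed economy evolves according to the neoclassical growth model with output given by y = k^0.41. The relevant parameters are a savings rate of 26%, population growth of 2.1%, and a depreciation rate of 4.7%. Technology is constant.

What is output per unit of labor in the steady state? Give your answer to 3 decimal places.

y* = 2.540

In steady state, investment equals break-even investment: s·k^α = (n + δ)·k.
Dividing both sides by k: k^(1−α) = s / (n + δ).
k^0.59 = 0.26 / (0.021 + 0.047) = 0.26 / 0.068 = 3.8235
k* = 3.8235^(1/0.59) ≈ 9.7101
y* = (k*)^α = 9.7101^0.41 ≈ 2.5396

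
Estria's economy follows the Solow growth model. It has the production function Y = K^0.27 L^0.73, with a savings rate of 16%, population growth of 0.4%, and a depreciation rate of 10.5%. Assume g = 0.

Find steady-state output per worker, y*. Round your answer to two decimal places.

y* ≈ 1.15

Steady state requires s·f(k) = (n + δ)·k, i.e. s·k^α = (n + δ)·k.
Dividing both sides by k: k^(1−α) = s / (n + δ).
k^0.73 = 0.16 / (0.004 + 0.105) = 0.16 / 0.109 = 1.4679
k* = 1.4679^(1/0.73) ≈ 1.6918
y* = (k*)^α = 1.6918^0.27 ≈ 1.1525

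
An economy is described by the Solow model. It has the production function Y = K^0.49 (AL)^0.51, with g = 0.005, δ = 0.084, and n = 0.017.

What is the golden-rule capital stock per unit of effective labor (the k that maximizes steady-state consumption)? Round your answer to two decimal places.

The golden rule sets f'(k) = n + g + δ, i.e. α·k^(α−1) = n + g + δ.
So k^(1−α) = α / (n + g + δ) = 0.49 / 0.106 = 4.6226.
k_gold = 4.6226^(1/0.51) ≈ 20.1233

k_gold ≈ 20.12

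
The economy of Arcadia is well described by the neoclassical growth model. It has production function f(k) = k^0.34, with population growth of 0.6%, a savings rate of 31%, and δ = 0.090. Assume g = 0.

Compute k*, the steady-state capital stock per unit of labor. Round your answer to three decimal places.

k* = 5.907

Steady state requires s·f(k) = (n + δ)·k, i.e. s·k^α = (n + δ)·k.
Rearranging, k^(1−α) = s / (n + δ).
k^0.66 = 0.31 / (0.006 + 0.090) = 0.31 / 0.096 = 3.2292
k* = 3.2292^(1/0.66) ≈ 5.9069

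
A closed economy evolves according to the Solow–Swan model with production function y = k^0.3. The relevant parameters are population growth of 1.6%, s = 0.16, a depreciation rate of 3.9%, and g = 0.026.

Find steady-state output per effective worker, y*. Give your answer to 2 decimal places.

y* ≈ 1.34

At the steady state, Δk = 0, so s·k^α = (n + g + δ)·k.
Dividing both sides by k: k^(1−α) = s / (n + g + δ).
k^0.7 = 0.16 / (0.016 + 0.026 + 0.039) = 0.16 / 0.081 = 1.9753
k* = 1.9753^(1/0.7) ≈ 2.6444
y* = (k*)^α = 2.6444^0.3 ≈ 1.3387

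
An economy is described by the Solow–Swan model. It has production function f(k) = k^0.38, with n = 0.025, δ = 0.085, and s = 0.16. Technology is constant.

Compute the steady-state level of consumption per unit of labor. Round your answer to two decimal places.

In steady state, investment equals break-even investment: s·k^α = (n + δ)·k.
Rearranging, k^(1−α) = s / (n + δ).
k^0.62 = 0.16 / (0.025 + 0.085) = 0.16 / 0.110 = 1.4545
k* = 1.4545^(1/0.62) ≈ 1.8300
y* = (k*)^α = 1.8300^0.38 ≈ 1.2581
c* = (1 − s)·y* = (1 − 0.16) × 1.2581 ≈ 1.0568

c* = 1.06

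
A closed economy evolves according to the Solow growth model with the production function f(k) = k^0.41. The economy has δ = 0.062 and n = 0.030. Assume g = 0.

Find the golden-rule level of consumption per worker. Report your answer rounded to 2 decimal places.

c_gold ≈ 1.67

At the golden rule, f'(k) = n + δ, so α·k^(α−1) = n + δ and k_gold = (α/(n + δ))^(1/(1−α)).
k_gold = (0.41/0.092)^(1/0.59) = 4.4565^1.6949 ≈ 12.5887
c_gold = f(k_gold) − (n + δ)·k_gold = 2.8248 − 0.092×12.5887 ≈ 1.6666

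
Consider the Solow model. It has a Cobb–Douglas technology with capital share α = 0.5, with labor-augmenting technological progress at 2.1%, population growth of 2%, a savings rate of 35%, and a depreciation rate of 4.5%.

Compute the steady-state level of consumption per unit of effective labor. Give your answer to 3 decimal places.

In steady state, investment equals break-even investment: s·k^α = (n + g + δ)·k.
Rearranging, k^(1−α) = s / (n + g + δ).
k^0.5 = 0.35 / (0.020 + 0.021 + 0.045) = 0.35 / 0.086 = 4.0698
k* = 4.0698^(1/0.5) ≈ 16.5633
y* = (k*)^α = 16.5633^0.5 ≈ 4.0698
c* = (1 − s)·y* = (1 − 0.35) × 4.0698 ≈ 2.6454

c* ≈ 2.645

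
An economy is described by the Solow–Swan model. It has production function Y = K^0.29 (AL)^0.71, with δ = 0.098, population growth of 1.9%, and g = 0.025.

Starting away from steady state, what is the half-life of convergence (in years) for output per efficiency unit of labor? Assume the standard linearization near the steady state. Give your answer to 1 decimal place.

t_½ ≈ 6.9 years

Near the steady state the convergence rate is λ = (1 − α)(n + g + δ).
λ = (1 − 0.29) × 0.142 = 0.71 × 0.142 = 0.10082
Half-life = ln 2 / λ = 0.6931 / 0.10082 ≈ 6.87 years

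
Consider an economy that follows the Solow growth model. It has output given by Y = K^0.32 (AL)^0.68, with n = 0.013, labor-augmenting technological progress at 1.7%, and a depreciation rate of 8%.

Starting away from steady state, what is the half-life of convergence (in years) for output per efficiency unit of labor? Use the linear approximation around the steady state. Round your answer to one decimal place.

Near the steady state the convergence rate is λ = (1 − α)(n + g + δ).
λ = (1 − 0.32) × 0.110 = 0.68 × 0.110 = 0.0748
Half-life = ln 2 / λ = 0.6931 / 0.0748 ≈ 9.27 years

about 9.3 years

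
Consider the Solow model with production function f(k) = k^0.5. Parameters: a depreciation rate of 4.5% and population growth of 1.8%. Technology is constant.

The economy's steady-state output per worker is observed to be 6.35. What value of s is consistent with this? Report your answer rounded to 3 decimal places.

Steady state requires s·f(k) = (n + δ)·k, i.e. s·k^α = (n + δ)·k.
Since y* = [s/(n + δ)]^(α/(1−α)), we have s/(n + δ) = (y*)^((1−α)/α) = 6.35^1 = 6.3500.
Therefore s = 6.3500 × (n + δ) = 6.3500 × 0.063 = 0.4001.

s ≈ 0.400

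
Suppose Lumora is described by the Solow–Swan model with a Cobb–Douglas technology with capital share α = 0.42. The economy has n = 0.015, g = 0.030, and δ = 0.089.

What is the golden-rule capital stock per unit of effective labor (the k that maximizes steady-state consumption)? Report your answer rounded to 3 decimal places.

k_gold ≈ 7.168

The golden rule sets f'(k) = n + g + δ, i.e. α·k^(α−1) = n + g + δ.
So k^(1−α) = α / (n + g + δ) = 0.42 / 0.134 = 3.1343.
k_gold = 3.1343^(1/0.58) ≈ 7.1683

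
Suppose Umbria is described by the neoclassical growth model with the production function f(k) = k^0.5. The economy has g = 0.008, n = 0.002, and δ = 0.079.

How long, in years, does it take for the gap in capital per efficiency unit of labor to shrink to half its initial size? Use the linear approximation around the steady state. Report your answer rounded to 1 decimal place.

about 15.6 years

Near the steady state the convergence rate is λ = (1 − α)(n + g + δ).
λ = (1 − 0.5) × 0.089 = 0.5 × 0.089 = 0.0445
Half-life = ln 2 / λ = 0.6931 / 0.0445 ≈ 15.58 years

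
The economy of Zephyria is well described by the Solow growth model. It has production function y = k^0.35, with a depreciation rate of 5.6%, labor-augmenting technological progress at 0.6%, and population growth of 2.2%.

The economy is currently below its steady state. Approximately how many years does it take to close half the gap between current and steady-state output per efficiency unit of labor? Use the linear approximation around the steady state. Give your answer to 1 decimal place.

t_½ ≈ 12.7 years

Near the steady state the convergence rate is λ = (1 − α)(n + g + δ).
λ = (1 − 0.35) × 0.084 = 0.65 × 0.084 = 0.0546
Half-life = ln 2 / λ = 0.6931 / 0.0546 ≈ 12.69 years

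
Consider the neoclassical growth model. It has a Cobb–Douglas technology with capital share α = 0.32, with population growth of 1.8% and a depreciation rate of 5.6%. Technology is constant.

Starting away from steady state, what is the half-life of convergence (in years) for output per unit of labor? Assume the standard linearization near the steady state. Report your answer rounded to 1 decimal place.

t_½ ≈ 13.8 years

Near the steady state the convergence rate is λ = (1 − α)(n + δ).
λ = (1 − 0.32) × 0.074 = 0.68 × 0.074 = 0.05032
Half-life = ln 2 / λ = 0.6931 / 0.05032 ≈ 13.77 years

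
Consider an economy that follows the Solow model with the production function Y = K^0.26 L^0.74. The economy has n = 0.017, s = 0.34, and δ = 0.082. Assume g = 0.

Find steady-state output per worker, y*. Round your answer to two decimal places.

y* ≈ 1.54

Steady state requires s·f(k) = (n + δ)·k, i.e. s·k^α = (n + δ)·k.
Dividing both sides by k: k^(1−α) = s / (n + δ).
k^0.74 = 0.34 / (0.017 + 0.082) = 0.34 / 0.099 = 3.4343
k* = 3.4343^(1/0.74) ≈ 5.2979
y* = (k*)^α = 5.2979^0.26 ≈ 1.5426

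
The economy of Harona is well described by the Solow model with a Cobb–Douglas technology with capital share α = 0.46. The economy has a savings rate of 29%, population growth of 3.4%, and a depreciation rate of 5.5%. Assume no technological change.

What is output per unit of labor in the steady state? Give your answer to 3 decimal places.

y* = 2.735

In steady state, investment equals break-even investment: s·k^α = (n + δ)·k.
Dividing both sides by k: k^(1−α) = s / (n + δ).
k^0.54 = 0.29 / (0.034 + 0.055) = 0.29 / 0.089 = 3.2584
k* = 3.2584^(1/0.54) ≈ 8.9127
y* = (k*)^α = 8.9127^0.46 ≈ 2.7353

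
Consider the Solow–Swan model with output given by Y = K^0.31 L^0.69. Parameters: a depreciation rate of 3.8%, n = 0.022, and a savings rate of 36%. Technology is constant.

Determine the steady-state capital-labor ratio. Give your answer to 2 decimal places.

k* = 13.42

At the steady state, Δk = 0, so s·k^α = (n + δ)·k.
Rearranging, k^(1−α) = s / (n + δ).
k^0.69 = 0.36 / (0.022 + 0.038) = 0.36 / 0.060 = 6.0000
k* = 6.0000^(1/0.69) ≈ 13.4201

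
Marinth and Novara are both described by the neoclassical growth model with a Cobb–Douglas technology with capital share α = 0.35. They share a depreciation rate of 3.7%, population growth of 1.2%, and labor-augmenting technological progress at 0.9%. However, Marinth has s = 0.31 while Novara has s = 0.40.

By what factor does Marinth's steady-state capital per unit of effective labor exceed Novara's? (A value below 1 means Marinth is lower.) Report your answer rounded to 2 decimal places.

ratio ≈ 0.68

Steady-state k* = [s/(n + g + δ)]^(1/(1−α)), so the ratio is [ (s_M/(n + g + δ)_M) / (s_N/(n + g + δ)_N) ]^1.5385.
s_M/(n + g + δ)_M = 0.31/0.058 = 5.3448; s_N/(n + g + δ)_N = 0.40/0.058 = 6.8966.
Ratio = (5.3448/6.8966)^1.5385 = 0.7750^1.5385 ≈ 0.6756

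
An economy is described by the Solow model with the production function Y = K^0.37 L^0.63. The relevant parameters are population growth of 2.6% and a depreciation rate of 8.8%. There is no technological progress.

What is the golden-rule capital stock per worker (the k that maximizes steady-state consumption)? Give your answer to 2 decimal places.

k_gold ≈ 6.48

The golden rule sets f'(k) = n + δ, i.e. α·k^(α−1) = n + δ.
So k^(1−α) = α / (n + δ) = 0.37 / 0.114 = 3.2456.
k_gold = 3.2456^(1/0.63) ≈ 6.4801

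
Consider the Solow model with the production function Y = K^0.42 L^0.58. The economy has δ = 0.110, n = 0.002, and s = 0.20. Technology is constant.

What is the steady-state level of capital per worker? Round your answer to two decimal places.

At the steady state, Δk = 0, so s·k^α = (n + δ)·k.
Dividing both sides by k: k^(1−α) = s / (n + δ).
k^0.58 = 0.20 / (0.002 + 0.110) = 0.20 / 0.112 = 1.7857
k* = 1.7857^(1/0.58) ≈ 2.7174

k* = 2.72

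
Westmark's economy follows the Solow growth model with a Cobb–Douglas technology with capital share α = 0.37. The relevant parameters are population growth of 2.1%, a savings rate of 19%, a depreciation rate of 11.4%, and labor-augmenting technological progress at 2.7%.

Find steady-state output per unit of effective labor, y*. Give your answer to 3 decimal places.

y* = 1.098

At the steady state, Δk = 0, so s·k^α = (n + g + δ)·k.
Dividing both sides by k: k^(1−α) = s / (n + g + δ).
k^0.63 = 0.19 / (0.021 + 0.027 + 0.114) = 0.19 / 0.162 = 1.1728
k* = 1.1728^(1/0.63) ≈ 1.2879
y* = (k*)^α = 1.2879^0.37 ≈ 1.0981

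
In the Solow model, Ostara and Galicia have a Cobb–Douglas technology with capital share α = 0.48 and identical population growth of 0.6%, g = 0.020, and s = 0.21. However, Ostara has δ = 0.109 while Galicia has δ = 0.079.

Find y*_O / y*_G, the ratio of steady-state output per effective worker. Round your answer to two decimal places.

y*_O / y*_G ≈ 0.79

Steady-state y* = [s/(n + g + δ)]^(α/(1−α)), so the ratio is [ (s_O/(n + g + δ)_O) / (s_G/(n + g + δ)_G) ]^0.9231.
s_O/(n + g + δ)_O = 0.21/0.135 = 1.5556; s_G/(n + g + δ)_G = 0.21/0.105 = 2.0000.
Ratio = (1.5556/2.0000)^0.9231 = 0.7778^0.9231 ≈ 0.7930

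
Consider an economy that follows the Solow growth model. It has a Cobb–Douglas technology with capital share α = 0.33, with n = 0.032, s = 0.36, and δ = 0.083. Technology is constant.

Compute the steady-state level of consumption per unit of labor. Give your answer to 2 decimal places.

c* = 1.12

At the steady state, Δk = 0, so s·k^α = (n + δ)·k.
Dividing both sides by k: k^(1−α) = s / (n + δ).
k^0.67 = 0.36 / (0.032 + 0.083) = 0.36 / 0.115 = 3.1304
k* = 3.1304^(1/0.67) ≈ 5.4916
y* = (k*)^α = 5.4916^0.33 ≈ 1.7543
c* = (1 − s)·y* = (1 − 0.36) × 1.7543 ≈ 1.1228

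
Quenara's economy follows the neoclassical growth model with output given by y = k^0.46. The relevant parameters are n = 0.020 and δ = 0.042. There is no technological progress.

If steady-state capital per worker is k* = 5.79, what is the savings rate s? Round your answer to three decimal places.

Steady state requires s·f(k) = (n + δ)·k, i.e. s·k^α = (n + δ)·k.
So s / (n + δ) = (k*)^(1−α) = 5.79^0.54 = 2.5813.
Therefore s = 2.5813 × (n + δ) = 2.5813 × 0.062 = 0.1600.

s ≈ 0.160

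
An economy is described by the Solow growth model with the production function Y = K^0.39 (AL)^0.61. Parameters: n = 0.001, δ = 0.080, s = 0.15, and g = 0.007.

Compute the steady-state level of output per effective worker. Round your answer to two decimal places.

At the steady state, Δk = 0, so s·k^α = (n + g + δ)·k.
Dividing both sides by k: k^(1−α) = s / (n + g + δ).
k^0.61 = 0.15 / (0.001 + 0.007 + 0.080) = 0.15 / 0.088 = 1.7045
k* = 1.7045^(1/0.61) ≈ 2.3970
y* = (k*)^α = 2.3970^0.39 ≈ 1.4063

y* ≈ 1.41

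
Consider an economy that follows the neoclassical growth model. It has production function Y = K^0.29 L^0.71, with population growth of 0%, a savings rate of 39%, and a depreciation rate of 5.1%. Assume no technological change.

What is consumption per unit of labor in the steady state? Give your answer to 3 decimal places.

c* ≈ 1.400

At the steady state, Δk = 0, so s·k^α = (n + δ)·k.
Dividing both sides by k: k^(1−α) = s / (n + δ).
k^0.71 = 0.39 / (0.000 + 0.051) = 0.39 / 0.051 = 7.6471
k* = 7.6471^(1/0.71) ≈ 17.5534
y* = (k*)^α = 17.5534^0.29 ≈ 2.2954
c* = (1 − s)·y* = (1 − 0.39) × 2.2954 ≈ 1.4002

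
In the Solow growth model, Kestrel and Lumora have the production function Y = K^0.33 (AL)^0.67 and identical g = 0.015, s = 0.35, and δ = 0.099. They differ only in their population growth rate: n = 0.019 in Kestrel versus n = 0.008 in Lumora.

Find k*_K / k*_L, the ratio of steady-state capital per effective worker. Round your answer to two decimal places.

ratio ≈ 0.88

Steady-state k* = [s/(n + g + δ)]^(1/(1−α)), so the ratio is [ (s_K/(n + g + δ)_K) / (s_L/(n + g + δ)_L) ]^1.4925.
s_K/(n + g + δ)_K = 0.35/0.133 = 2.6316; s_L/(n + g + δ)_L = 0.35/0.122 = 2.8689.
Ratio = (2.6316/2.8689)^1.4925 = 0.9173^1.4925 ≈ 0.8791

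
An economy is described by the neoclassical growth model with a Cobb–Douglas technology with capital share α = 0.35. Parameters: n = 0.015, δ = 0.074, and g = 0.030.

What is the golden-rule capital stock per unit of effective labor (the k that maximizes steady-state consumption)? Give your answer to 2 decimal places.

The golden rule sets f'(k) = n + g + δ, i.e. α·k^(α−1) = n + g + δ.
So k^(1−α) = α / (n + g + δ) = 0.35 / 0.119 = 2.9412.
k_gold = 2.9412^(1/0.65) ≈ 5.2578

k_gold ≈ 5.26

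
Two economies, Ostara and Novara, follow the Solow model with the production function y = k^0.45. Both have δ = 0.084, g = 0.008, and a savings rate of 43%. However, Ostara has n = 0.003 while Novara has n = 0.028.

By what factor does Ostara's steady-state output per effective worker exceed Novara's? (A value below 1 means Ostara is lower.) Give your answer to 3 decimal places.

Steady-state y* = [s/(n + g + δ)]^(α/(1−α)), so the ratio is [ (s_O/(n + g + δ)_O) / (s_N/(n + g + δ)_N) ]^0.8182.
s_O/(n + g + δ)_O = 0.43/0.095 = 4.5263; s_N/(n + g + δ)_N = 0.43/0.120 = 3.5833.
Ratio = (4.5263/3.5833)^0.8182 = 1.2632^0.8182 ≈ 1.2107

y*_O / y*_N ≈ 1.211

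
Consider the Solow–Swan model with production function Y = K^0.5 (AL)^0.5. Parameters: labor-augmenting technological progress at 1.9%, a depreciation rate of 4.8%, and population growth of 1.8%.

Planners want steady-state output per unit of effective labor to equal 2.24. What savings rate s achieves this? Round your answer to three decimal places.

In steady state, investment equals break-even investment: s·k^α = (n + g + δ)·k.
Since y* = [s/(n + g + δ)]^(α/(1−α)), we have s/(n + g + δ) = (y*)^((1−α)/α) = 2.24^1 = 2.2400.
Therefore s = 2.2400 × (n + g + δ) = 2.2400 × 0.085 = 0.1904.

s ≈ 0.190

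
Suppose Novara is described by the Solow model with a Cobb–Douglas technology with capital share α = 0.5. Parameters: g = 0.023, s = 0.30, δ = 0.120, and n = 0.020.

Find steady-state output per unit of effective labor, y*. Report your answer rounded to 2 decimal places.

Steady state requires s·f(k) = (n + g + δ)·k, i.e. s·k^α = (n + g + δ)·k.
Dividing both sides by k: k^(1−α) = s / (n + g + δ).
k^0.5 = 0.30 / (0.020 + 0.023 + 0.120) = 0.30 / 0.163 = 1.8405
k* = 1.8405^(1/0.5) ≈ 3.3874
y* = (k*)^α = 3.3874^0.5 ≈ 1.8405

y* ≈ 1.84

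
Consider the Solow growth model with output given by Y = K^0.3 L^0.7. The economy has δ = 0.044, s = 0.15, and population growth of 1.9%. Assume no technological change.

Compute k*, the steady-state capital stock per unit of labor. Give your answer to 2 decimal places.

k* = 3.45

In steady state, investment equals break-even investment: s·k^α = (n + δ)·k.
Rearranging, k^(1−α) = s / (n + δ).
k^0.7 = 0.15 / (0.019 + 0.044) = 0.15 / 0.063 = 2.3810
k* = 2.3810^(1/0.7) ≈ 3.4532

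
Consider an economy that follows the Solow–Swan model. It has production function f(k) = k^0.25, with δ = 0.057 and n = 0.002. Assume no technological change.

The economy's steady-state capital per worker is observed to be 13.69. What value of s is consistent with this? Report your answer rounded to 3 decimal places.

s ≈ 0.420

In steady state, investment equals break-even investment: s·k^α = (n + δ)·k.
So s / (n + δ) = (k*)^(1−α) = 13.69^0.75 = 7.1171.
Therefore s = 7.1171 × (n + δ) = 7.1171 × 0.059 = 0.4199.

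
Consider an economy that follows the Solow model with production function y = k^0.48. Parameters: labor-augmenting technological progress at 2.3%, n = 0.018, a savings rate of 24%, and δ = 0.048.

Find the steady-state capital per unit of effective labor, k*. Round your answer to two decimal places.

In steady state, investment equals break-even investment: s·k^α = (n + g + δ)·k.
Dividing both sides by k: k^(1−α) = s / (n + g + δ).
k^0.52 = 0.24 / (0.018 + 0.023 + 0.048) = 0.24 / 0.089 = 2.6966
k* = 2.6966^(1/0.52) ≈ 6.7374

k* ≈ 6.74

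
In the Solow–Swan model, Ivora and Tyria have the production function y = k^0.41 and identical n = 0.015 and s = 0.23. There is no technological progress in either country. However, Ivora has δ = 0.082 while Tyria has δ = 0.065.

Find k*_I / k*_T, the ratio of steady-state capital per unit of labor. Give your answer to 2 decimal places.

k*_I / k*_T ≈ 0.72

Steady-state k* = [s/(n + δ)]^(1/(1−α)), so the ratio is [ (s_I/(n + δ)_I) / (s_T/(n + δ)_T) ]^1.6949.
s_I/(n + δ)_I = 0.23/0.097 = 2.3711; s_T/(n + δ)_T = 0.23/0.080 = 2.8750.
Ratio = (2.3711/2.8750)^1.6949 = 0.8247^1.6949 ≈ 0.7213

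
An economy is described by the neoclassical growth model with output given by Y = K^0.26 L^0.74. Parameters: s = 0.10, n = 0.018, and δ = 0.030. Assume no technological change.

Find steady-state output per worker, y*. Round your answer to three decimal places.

y* ≈ 1.294

Steady state requires s·f(k) = (n + δ)·k, i.e. s·k^α = (n + δ)·k.
Rearranging, k^(1−α) = s / (n + δ).
k^0.74 = 0.10 / (0.018 + 0.030) = 0.10 / 0.048 = 2.0833
k* = 2.0833^(1/0.74) ≈ 2.6962
y* = (k*)^α = 2.6962^0.26 ≈ 1.2942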